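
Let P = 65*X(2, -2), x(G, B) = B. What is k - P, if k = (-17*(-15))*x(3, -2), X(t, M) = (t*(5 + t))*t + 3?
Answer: -2525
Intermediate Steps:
X(t, M) = 3 + t**2*(5 + t) (X(t, M) = t**2*(5 + t) + 3 = 3 + t**2*(5 + t))
P = 2015 (P = 65*(3 + 2**3 + 5*2**2) = 65*(3 + 8 + 5*4) = 65*(3 + 8 + 20) = 65*31 = 2015)
k = -510 (k = -17*(-15)*(-2) = 255*(-2) = -510)
k - P = -510 - 1*2015 = -510 - 2015 = -2525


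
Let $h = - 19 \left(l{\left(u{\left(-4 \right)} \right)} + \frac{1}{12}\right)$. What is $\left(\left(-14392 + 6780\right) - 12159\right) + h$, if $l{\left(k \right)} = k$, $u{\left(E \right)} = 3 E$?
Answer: $- \frac{234535}{12} \approx -19545.0$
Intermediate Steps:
$h = \frac{2717}{12}$ ($h = - 19 \left(3 \left(-4\right) + \frac{1}{12}\right) = - 19 \left(-12 + \frac{1}{12}\right) = \left(-19\right) \left(- \frac{143}{12}\right) = \frac{2717}{12} \approx 226.42$)
$\left(\left(-14392 + 6780\right) - 12159\right) + h = \left(\left(-14392 + 6780\right) - 12159\right) + \frac{2717}{12} = \left(-7612 - 12159\right) + \frac{2717}{12} = -19771 + \frac{2717}{12} = - \frac{234535}{12}$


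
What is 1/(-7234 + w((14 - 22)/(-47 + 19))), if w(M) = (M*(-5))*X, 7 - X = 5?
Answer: -7/50658 ≈ -0.00013818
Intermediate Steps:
X = 2 (X = 7 - 1*5 = 7 - 5 = 2)
w(M) = -10*M (w(M) = (M*(-5))*2 = -5*M*2 = -10*M)
1/(-7234 + w((14 - 22)/(-47 + 19))) = 1/(-7234 - 10*(14 - 22)/(-47 + 19)) = 1/(-7234 - (-80)/(-28)) = 1/(-7234 - (-80)*(-1)/28) = 1/(-7234 - 10*2/7) = 1/(-7234 - 20/7) = 1/(-50658/7) = -7/50658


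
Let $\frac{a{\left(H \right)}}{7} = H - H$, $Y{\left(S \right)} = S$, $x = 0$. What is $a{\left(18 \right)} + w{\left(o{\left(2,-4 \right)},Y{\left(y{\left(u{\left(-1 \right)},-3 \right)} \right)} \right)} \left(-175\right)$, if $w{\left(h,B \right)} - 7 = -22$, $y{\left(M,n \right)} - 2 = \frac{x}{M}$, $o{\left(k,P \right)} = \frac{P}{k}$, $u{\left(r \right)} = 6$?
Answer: $2625$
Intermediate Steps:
$y{\left(M,n \right)} = 2$ ($y{\left(M,n \right)} = 2 + \frac{0}{M} = 2 + 0 = 2$)
$w{\left(h,B \right)} = -15$ ($w{\left(h,B \right)} = 7 - 22 = -15$)
$a{\left(H \right)} = 0$ ($a{\left(H \right)} = 7 \left(H - H\right) = 7 \cdot 0 = 0$)
$a{\left(18 \right)} + w{\left(o{\left(2,-4 \right)},Y{\left(y{\left(u{\left(-1 \right)},-3 \right)} \right)} \right)} \left(-175\right) = 0 - -2625 = 0 + 2625 = 2625$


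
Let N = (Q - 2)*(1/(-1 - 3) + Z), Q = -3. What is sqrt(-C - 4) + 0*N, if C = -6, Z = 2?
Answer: sqrt(2) ≈ 1.4142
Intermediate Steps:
N = -35/4 (N = (-3 - 2)*(1/(-1 - 3) + 2) = -5*(1/(-4) + 2) = -5*(-1/4 + 2) = -5*7/4 = -35/4 ≈ -8.7500)
sqrt(-C - 4) + 0*N = sqrt(-1*(-6) - 4) + 0*(-35/4) = sqrt(6 - 4) + 0 = sqrt(2) + 0 = sqrt(2)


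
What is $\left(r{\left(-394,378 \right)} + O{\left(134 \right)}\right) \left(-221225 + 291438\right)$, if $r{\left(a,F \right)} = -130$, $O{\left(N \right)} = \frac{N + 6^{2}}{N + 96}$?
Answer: $- \frac{208743249}{23} \approx -9.0758 \cdot 10^{6}$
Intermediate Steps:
$O{\left(N \right)} = \frac{36 + N}{96 + N}$ ($O{\left(N \right)} = \frac{N + 36}{96 + N} = \frac{36 + N}{96 + N}$)
$\left(r{\left(-394,378 \right)} + O{\left(134 \right)}\right) \left(-221225 + 291438\right) = \left(-130 + \frac{36 + 134}{96 + 134}\right) \left(-221225 + 291438\right) = \left(-130 + \frac{1}{230} \cdot 170\right) 70213 = \left(-130 + \frac{17}{23}\right) 70213 = \left(- \frac{2973}{23}\right) 70213 = - \frac{208743249}{23}$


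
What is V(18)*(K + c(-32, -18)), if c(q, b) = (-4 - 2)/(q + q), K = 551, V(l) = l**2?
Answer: 1428435/8 ≈ 1.7855e+5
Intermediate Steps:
c(q, b) = -3/q (c(q, b) = -6*1/(2*q) = -3/q)
V(18)*(K + c(-32, -18)) = 18**2*(551 - 3/(-32)) = 324*(551 - 3*(-1/32)) = 324*(551 + 3/32) = 324*(17635/32) = 1428435/8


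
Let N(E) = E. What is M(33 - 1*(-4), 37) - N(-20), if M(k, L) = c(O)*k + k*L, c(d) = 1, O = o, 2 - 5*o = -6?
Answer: 1426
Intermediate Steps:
o = 8/5 (o = ⅖ - ⅕*(-6) = ⅖ + 6/5 = 8/5 ≈ 1.6000)
O = 8/5 ≈ 1.6000
M(k, L) = k + L*k (M(k, L) = 1*k + k*L = k + L*k)
M(33 - 1*(-4), 37) - N(-20) = (33 - 1*(-4))*(1 + 37) - 1*(-20) = (33 + 4)*38 + 20 = 37*38 + 20 = 1406 + 20 = 1426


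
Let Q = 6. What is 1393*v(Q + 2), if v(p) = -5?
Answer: -6965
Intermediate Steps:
1393*v(Q + 2) = 1393*(-5) = -6965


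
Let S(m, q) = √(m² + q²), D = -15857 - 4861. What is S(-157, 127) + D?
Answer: -20718 + √40778 ≈ -20516.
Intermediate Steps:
D = -20718
S(-157, 127) + D = √((-157)² + 127²) - 20718 = √(24649 + 16129) - 20718 = √40778 - 20718 = -20718 + √40778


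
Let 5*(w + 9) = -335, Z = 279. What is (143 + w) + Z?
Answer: 346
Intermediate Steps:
w = -76 (w = -9 + (⅕)*(-335) = -9 - 67 = -76)
(143 + w) + Z = (143 - 76) + 279 = 67 + 279 = 346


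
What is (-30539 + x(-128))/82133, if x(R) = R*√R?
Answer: -30539/82133 - 1024*I*√2/82133 ≈ -0.37182 - 0.017632*I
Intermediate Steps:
x(R) = R^(3/2)
(-30539 + x(-128))/82133 = (-30539 + (-128)^(3/2))/82133 = (-30539 - 1024*I*√2)*(1/82133) = -30539/82133 - 1024*I*√2/82133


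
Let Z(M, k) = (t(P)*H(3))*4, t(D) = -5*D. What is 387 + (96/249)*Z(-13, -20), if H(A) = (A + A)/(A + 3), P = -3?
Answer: 34041/83 ≈ 410.13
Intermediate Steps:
H(A) = 2*A/(3 + A) (H(A) = (2*A)/(3 + A) = 2*A/(3 + A))
Z(M, k) = 60 (Z(M, k) = ((-5*(-3))*(2*3/(3 + 3)))*4 = (15*(2*3/6))*4 = (15*(2*3*(⅙)))*4 = (15*1)*4 = 15*4 = 60)
387 + (96/249)*Z(-13, -20) = 387 + (96/249)*60 = 387 + (96*(1/249))*60 = 387 + (32/83)*60 = 387 + 1920/83 = 34041/83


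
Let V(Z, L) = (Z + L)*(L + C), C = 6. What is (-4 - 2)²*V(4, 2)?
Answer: 1728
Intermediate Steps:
V(Z, L) = (6 + L)*(L + Z) (V(Z, L) = (Z + L)*(L + 6) = (L + Z)*(6 + L) = (6 + L)*(L + Z))
(-4 - 2)²*V(4, 2) = (-4 - 2)²*(2² + 6*2 + 6*4 + 2*4) = (-6)²*(4 + 12 + 24 + 8) = 36*48 = 1728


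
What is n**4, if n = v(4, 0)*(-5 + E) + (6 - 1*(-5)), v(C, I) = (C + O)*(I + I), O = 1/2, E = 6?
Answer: 14641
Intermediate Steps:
O = 1/2 ≈ 0.50000
v(C, I) = 2*I*(1/2 + C) (v(C, I) = (C + 1/2)*(I + I) = (1/2 + C)*(2*I) = 2*I*(1/2 + C))
n = 11 (n = (0*(1 + 2*4))*(-5 + 6) + (6 - 1*(-5)) = (0*(1 + 8))*1 + (6 + 5) = (0*9)*1 + 11 = 0*1 + 11 = 0 + 11 = 11)
n**4 = 11**4 = 14641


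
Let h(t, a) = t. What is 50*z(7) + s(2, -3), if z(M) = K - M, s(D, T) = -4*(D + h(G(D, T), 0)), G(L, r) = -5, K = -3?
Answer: -488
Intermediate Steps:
s(D, T) = 20 - 4*D (s(D, T) = -4*(D - 5) = -4*(-5 + D) = 20 - 4*D)
z(M) = -3 - M
50*z(7) + s(2, -3) = 50*(-3 - 1*7) + (20 - 4*2) = 50*(-3 - 7) + (20 - 8) = 50*(-10) + 12 = -500 + 12 = -488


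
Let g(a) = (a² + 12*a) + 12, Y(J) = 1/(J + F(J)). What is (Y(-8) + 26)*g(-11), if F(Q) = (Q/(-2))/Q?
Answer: 440/17 ≈ 25.882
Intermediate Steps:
F(Q) = -½ (F(Q) = (Q*(-½))/Q = (-Q/2)/Q = -½)
Y(J) = 1/(-½ + J) (Y(J) = 1/(J - ½) = 1/(-½ + J))
g(a) = 12 + a² + 12*a
(Y(-8) + 26)*g(-11) = (2/(-1 + 2*(-8)) + 26)*(12 + (-11)² + 12*(-11)) = (2/(-1 - 16) + 26)*(12 + 121 - 132) = (2/(-17) + 26)*1 = (2*(-1/17) + 26)*1 = (-2/17 + 26)*1 = (440/17)*1 = 440/17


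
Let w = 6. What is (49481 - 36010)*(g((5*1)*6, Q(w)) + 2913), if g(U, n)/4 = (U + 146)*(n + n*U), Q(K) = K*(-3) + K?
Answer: -3488652225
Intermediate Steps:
Q(K) = -2*K (Q(K) = -3*K + K = -2*K)
g(U, n) = 4*(146 + U)*(n + U*n) (g(U, n) = 4*((U + 146)*(n + n*U)) = 4*((146 + U)*(n + U*n)) = 4*(146 + U)*(n + U*n))
(49481 - 36010)*(g((5*1)*6, Q(w)) + 2913) = (49481 - 36010)*(4*(-2*6)*(146 + ((5*1)*6)² + 147*((5*1)*6)) + 2913) = 13471*(4*(-12)*(146 + (5*6)² + 147*(5*6)) + 2913) = 13471*(4*(-12)*(146 + 30² + 147*30) + 2913) = 13471*(4*(-12)*(146 + 900 + 4410) + 2913) = 13471*(4*(-12)*5456 + 2913) = 13471*(-261888 + 2913) = 13471*(-258975) = -3488652225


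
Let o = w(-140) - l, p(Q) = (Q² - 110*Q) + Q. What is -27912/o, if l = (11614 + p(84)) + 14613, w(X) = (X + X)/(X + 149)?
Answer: 251208/217423 ≈ 1.1554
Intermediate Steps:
p(Q) = Q² - 109*Q
w(X) = 2*X/(149 + X) (w(X) = (2*X)/(149 + X) = 2*X/(149 + X))
l = 24127 (l = (11614 + 84*(-109 + 84)) + 14613 = (11614 + 84*(-25)) + 14613 = (11614 - 2100) + 14613 = 9514 + 14613 = 24127)
o = -217423/9 (o = 2*(-140)/(149 - 140) - 1*24127 = 2*(-140)/9 - 24127 = 2*(-140)*(⅑) - 24127 = -280/9 - 24127 = -217423/9 ≈ -24158.)
-27912/o = -27912/(-217423/9) = -27912*(-9/217423) = 251208/217423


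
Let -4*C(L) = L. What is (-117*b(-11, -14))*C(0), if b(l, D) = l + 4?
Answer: 0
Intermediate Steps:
C(L) = -L/4
b(l, D) = 4 + l
(-117*b(-11, -14))*C(0) = (-117*(4 - 11))*(-¼*0) = -117*(-7)*0 = 819*0 = 0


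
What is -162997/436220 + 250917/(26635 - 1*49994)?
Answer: -113262460663/10189662980 ≈ -11.115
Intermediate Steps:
-162997/436220 + 250917/(26635 - 1*49994) = -162997*1/436220 + 250917/(26635 - 49994) = -162997/436220 + 250917/(-23359) = -162997/436220 + 250917*(-1/23359) = -162997/436220 - 250917/23359 = -113262460663/10189662980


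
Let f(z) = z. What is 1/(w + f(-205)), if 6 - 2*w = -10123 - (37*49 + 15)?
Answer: 2/11547 ≈ 0.00017321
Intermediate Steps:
w = 11957/2 (w = 3 - (-10123 - (37*49 + 15))/2 = 3 - (-10123 - (1813 + 15))/2 = 3 - (-10123 - 1*1828)/2 = 3 - (-10123 - 1828)/2 = 3 - ½*(-11951) = 3 + 11951/2 = 11957/2 ≈ 5978.5)
1/(w + f(-205)) = 1/(11957/2 - 205) = 1/(11547/2) = 2/11547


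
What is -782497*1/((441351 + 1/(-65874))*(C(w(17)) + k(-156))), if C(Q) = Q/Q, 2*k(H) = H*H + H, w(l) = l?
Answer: -51546207378/351528362851343 ≈ -0.00014663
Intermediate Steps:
k(H) = H/2 + H**2/2 (k(H) = (H*H + H)/2 = (H**2 + H)/2 = (H + H**2)/2 = H/2 + H**2/2)
C(Q) = 1
-782497*1/((441351 + 1/(-65874))*(C(w(17)) + k(-156))) = -782497*1/((1 + (1/2)*(-156)*(1 - 156))*(441351 + 1/(-65874))) = -782497*1/((1 + (1/2)*(-156)*(-155))*(441351 - 1/65874)) = -782497*65874/(29073555773*(1 + 12090)) = -782497/((29073555773/65874)*12091) = -782497/351528362851343/65874 = -782497*65874/351528362851343 = -51546207378/351528362851343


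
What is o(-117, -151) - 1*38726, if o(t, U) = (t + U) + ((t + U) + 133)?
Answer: -39129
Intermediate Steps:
o(t, U) = 133 + 2*U + 2*t (o(t, U) = (U + t) + ((U + t) + 133) = (U + t) + (133 + U + t) = 133 + 2*U + 2*t)
o(-117, -151) - 1*38726 = (133 + 2*(-151) + 2*(-117)) - 1*38726 = (133 - 302 - 234) - 38726 = -403 - 38726 = -39129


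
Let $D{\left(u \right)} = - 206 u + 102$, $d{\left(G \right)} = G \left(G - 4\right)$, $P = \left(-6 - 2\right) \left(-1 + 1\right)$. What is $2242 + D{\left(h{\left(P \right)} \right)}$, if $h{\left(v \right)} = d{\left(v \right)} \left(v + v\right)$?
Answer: $2344$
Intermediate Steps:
$P = 0$ ($P = \left(-8\right) 0 = 0$)
$d{\left(G \right)} = G \left(-4 + G\right)$
$h{\left(v \right)} = 2 v^{2} \left(-4 + v\right)$ ($h{\left(v \right)} = v \left(-4 + v\right) \left(v + v\right) = v \left(-4 + v\right) 2 v = 2 v^{2} \left(-4 + v\right)$)
$D{\left(u \right)} = 102 - 206 u$
$2242 + D{\left(h{\left(P \right)} \right)} = 2242 + \left(102 - 206 \cdot 2 \cdot 0^{2} \left(-4 + 0\right)\right) = 2242 + \left(102 - 206 \cdot 2 \cdot 0 \left(-4\right)\right) = 2242 + \left(102 - 0\right) = 2242 + \left(102 + 0\right) = 2242 + 102 = 2344$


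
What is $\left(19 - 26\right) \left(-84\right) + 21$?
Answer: $609$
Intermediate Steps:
$\left(19 - 26\right) \left(-84\right) + 21 = \left(-7\right) \left(-84\right) + 21 = 588 + 21 = 609$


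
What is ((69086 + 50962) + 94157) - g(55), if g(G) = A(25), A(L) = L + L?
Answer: 214155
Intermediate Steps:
A(L) = 2*L
g(G) = 50 (g(G) = 2*25 = 50)
((69086 + 50962) + 94157) - g(55) = ((69086 + 50962) + 94157) - 1*50 = (120048 + 94157) - 50 = 214205 - 50 = 214155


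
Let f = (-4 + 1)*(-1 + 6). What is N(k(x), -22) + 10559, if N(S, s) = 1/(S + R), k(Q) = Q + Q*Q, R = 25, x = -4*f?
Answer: 38909916/3685 ≈ 10559.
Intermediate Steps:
f = -15 (f = -3*5 = -15)
x = 60 (x = -4*(-15) = 60)
k(Q) = Q + Q²
N(S, s) = 1/(25 + S) (N(S, s) = 1/(S + 25) = 1/(25 + S))
N(k(x), -22) + 10559 = 1/(25 + 60*(1 + 60)) + 10559 = 1/(25 + 60*61) + 10559 = 1/(25 + 3660) + 10559 = 1/3685 + 10559 = 38909916/3685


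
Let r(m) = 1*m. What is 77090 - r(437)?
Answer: 76653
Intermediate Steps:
r(m) = m
77090 - r(437) = 77090 - 1*437 = 77090 - 437 = 76653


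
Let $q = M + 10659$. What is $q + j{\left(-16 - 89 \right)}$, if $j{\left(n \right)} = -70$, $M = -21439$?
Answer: $-10850$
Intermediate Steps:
$q = -10780$ ($q = -21439 + 10659 = -10780$)
$q + j{\left(-16 - 89 \right)} = -10780 - 70 = -10850$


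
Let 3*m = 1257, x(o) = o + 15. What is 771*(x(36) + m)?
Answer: 362370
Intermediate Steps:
x(o) = 15 + o
m = 419 (m = (1/3)*1257 = 419)
771*(x(36) + m) = 771*((15 + 36) + 419) = 771*(51 + 419) = 771*470 = 362370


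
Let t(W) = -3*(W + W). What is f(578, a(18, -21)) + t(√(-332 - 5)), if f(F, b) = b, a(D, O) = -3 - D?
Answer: -21 - 6*I*√337 ≈ -21.0 - 110.15*I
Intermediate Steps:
t(W) = -6*W
f(578, a(18, -21)) + t(√(-332 - 5)) = (-3 - 1*18) - 6*√(-332 - 5) = (-3 - 18) - 6*I*√337 = -21 - 6*I*√337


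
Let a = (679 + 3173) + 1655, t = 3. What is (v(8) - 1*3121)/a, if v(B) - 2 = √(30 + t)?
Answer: -3119/5507 + √33/5507 ≈ -0.56533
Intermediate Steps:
v(B) = 2 + √33 (v(B) = 2 + √(30 + 3) = 2 + √33)
a = 5507 (a = 3852 + 1655 = 5507)
(v(8) - 1*3121)/a = ((2 + √33) - 1*3121)/5507 = ((2 + √33) - 3121)*(1/5507) = (-3119 + √33)*(1/5507) = -3119/5507 + √33/5507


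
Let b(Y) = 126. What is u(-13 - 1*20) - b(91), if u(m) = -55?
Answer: -181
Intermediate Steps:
u(-13 - 1*20) - b(91) = -55 - 1*126 = -55 - 126 = -181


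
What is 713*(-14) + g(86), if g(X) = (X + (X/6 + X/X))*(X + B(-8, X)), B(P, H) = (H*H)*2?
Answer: 4492966/3 ≈ 1.4977e+6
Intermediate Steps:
B(P, H) = 2*H² (B(P, H) = H²*2 = 2*H²)
g(X) = (1 + 7*X/6)*(X + 2*X²) (g(X) = (X + (X/6 + X/X))*(X + 2*X²) = (X + (X*(⅙) + 1))*(X + 2*X²) = (X + (X/6 + 1))*(X + 2*X²) = (X + (1 + X/6))*(X + 2*X²) = (1 + 7*X/6)*(X + 2*X²))
713*(-14) + g(86) = 713*(-14) + (⅙)*86*(6 + 14*86² + 19*86) = -9982 + (⅙)*86*(6 + 14*7396 + 1634) = -9982 + (⅙)*86*(6 + 103544 + 1634) = -9982 + (⅙)*86*105184 = -9982 + 4522912/3 = 4492966/3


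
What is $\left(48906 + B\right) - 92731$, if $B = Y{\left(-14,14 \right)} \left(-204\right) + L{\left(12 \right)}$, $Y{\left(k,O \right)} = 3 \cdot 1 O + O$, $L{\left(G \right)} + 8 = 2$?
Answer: $-55255$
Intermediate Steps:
$L{\left(G \right)} = -6$ ($L{\left(G \right)} = -8 + 2 = -6$)
$Y{\left(k,O \right)} = 4 O$ ($Y{\left(k,O \right)} = 3 O + O = 4 O$)
$B = -11430$ ($B = 4 \cdot 14 \left(-204\right) - 6 = 56 \left(-204\right) - 6 = -11424 - 6 = -11430$)
$\left(48906 + B\right) - 92731 = \left(48906 - 11430\right) - 92731 = 37476 - 92731 = -55255$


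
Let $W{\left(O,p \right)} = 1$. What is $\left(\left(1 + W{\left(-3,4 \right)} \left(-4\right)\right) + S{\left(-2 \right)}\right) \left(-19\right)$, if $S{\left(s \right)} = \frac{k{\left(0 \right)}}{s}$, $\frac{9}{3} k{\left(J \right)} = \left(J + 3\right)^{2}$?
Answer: $\frac{171}{2} \approx 85.5$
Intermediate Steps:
$k{\left(J \right)} = \frac{\left(3 + J\right)^{2}}{3}$ ($k{\left(J \right)} = \frac{\left(J + 3\right)^{2}}{3} = \frac{\left(3 + J\right)^{2}}{3}$)
$S{\left(s \right)} = \frac{3}{s}$ ($S{\left(s \right)} = \frac{\frac{1}{3} \left(3 + 0\right)^{2}}{s} = \frac{\frac{1}{3} \cdot 3^{2}}{s} = \frac{\frac{1}{3} \cdot 9}{s} = \frac{3}{s}$)
$\left(\left(1 + W{\left(-3,4 \right)} \left(-4\right)\right) + S{\left(-2 \right)}\right) \left(-19\right) = \left(\left(1 + 1 \left(-4\right)\right) + \frac{3}{-2}\right) \left(-19\right) = \left(\left(1 - 4\right) + 3 \left(- \frac{1}{2}\right)\right) \left(-19\right) = \left(-3 - \frac{3}{2}\right) \left(-19\right) = \left(- \frac{9}{2}\right) \left(-19\right) = \frac{171}{2}$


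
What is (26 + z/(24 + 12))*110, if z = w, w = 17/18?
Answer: 927575/324 ≈ 2862.9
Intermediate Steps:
w = 17/18 (w = 17*(1/18) = 17/18 ≈ 0.94444)
z = 17/18 ≈ 0.94444
(26 + z/(24 + 12))*110 = (26 + 17/(18*(24 + 12)))*110 = (26 + (17/18)/36)*110 = (26 + (17/18)*(1/36))*110 = (26 + 17/648)*110 = (16865/648)*110 = 927575/324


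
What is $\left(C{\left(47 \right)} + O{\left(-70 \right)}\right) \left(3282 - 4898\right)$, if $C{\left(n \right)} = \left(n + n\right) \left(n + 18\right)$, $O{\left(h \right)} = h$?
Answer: $-9760640$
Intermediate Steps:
$C{\left(n \right)} = 2 n \left(18 + n\right)$
$\left(C{\left(47 \right)} + O{\left(-70 \right)}\right) \left(3282 - 4898\right) = \left(2 \cdot 47 \left(18 + 47\right) - 70\right) \left(3282 - 4898\right) = \left(2 \cdot 47 \cdot 65 - 70\right) \left(-1616\right) = \left(6110 - 70\right) \left(-1616\right) = 6040 \left(-1616\right) = -9760640$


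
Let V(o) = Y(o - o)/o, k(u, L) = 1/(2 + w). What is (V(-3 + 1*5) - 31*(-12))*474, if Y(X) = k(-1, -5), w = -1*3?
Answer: 176091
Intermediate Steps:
w = -3
k(u, L) = -1 (k(u, L) = 1/(2 - 3) = 1/(-1) = -1)
Y(X) = -1
V(o) = -1/o
(V(-3 + 1*5) - 31*(-12))*474 = (-1/(-3 + 1*5) - 31*(-12))*474 = (-1/(-3 + 5) + 372)*474 = (-1/2 + 372)*474 = (743/2)*474 = 176091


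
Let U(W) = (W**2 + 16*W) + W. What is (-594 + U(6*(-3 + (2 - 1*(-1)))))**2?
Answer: 352836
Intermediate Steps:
U(W) = W**2 + 17*W
(-594 + U(6*(-3 + (2 - 1*(-1)))))**2 = (-594 + (6*(-3 + (2 - 1*(-1))))*(17 + 6*(-3 + (2 - 1*(-1)))))**2 = (-594 + (6*(-3 + (2 + 1)))*(17 + 6*(-3 + (2 + 1))))**2 = (-594 + (6*(-3 + 3))*(17 + 6*(-3 + 3)))**2 = (-594 + (6*0)*(17 + 6*0))**2 = (-594 + 0*(17 + 0))**2 = (-594 + 0*17)**2 = (-594 + 0)**2 = (-594)**2 = 352836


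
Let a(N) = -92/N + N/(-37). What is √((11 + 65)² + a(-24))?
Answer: √284885274/222 ≈ 76.030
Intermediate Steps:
a(N) = -92/N - N/37 (a(N) = -92/N + N*(-1/37) = -92/N - N/37)
√((11 + 65)² + a(-24)) = √((11 + 65)² + (-92/(-24) - 1/37*(-24))) = √(76² + (-92*(-1/24) + 24/37)) = √(5776 + (23/6 + 24/37)) = √(5776 + 995/222) = √(1283267/222) = √284885274/222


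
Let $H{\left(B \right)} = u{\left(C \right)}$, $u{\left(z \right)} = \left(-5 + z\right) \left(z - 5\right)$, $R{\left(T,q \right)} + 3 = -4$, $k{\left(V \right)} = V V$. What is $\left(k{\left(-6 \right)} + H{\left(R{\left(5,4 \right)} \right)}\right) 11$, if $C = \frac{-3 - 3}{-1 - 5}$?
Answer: $572$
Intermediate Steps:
$k{\left(V \right)} = V^{2}$
$R{\left(T,q \right)} = -7$ ($R{\left(T,q \right)} = -3 - 4 = -7$)
$C = 1$ ($C = - \frac{6}{-6} = \left(-6\right) \left(- \frac{1}{6}\right) = 1$)
$u{\left(z \right)} = \left(-5 + z\right)^{2}$ ($u{\left(z \right)} = \left(-5 + z\right) \left(-5 + z\right) = \left(-5 + z\right)^{2}$)
$H{\left(B \right)} = 16$ ($H{\left(B \right)} = \left(-5 + 1\right)^{2} = \left(-4\right)^{2} = 16$)
$\left(k{\left(-6 \right)} + H{\left(R{\left(5,4 \right)} \right)}\right) 11 = \left(\left(-6\right)^{2} + 16\right) 11 = \left(36 + 16\right) 11 = 52 \cdot 11 = 572$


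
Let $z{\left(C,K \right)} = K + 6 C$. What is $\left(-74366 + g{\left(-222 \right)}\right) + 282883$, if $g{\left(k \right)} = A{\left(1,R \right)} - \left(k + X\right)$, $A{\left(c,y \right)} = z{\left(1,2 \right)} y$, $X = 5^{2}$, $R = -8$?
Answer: $208650$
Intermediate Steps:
$X = 25$
$A{\left(c,y \right)} = 8 y$ ($A{\left(c,y \right)} = \left(2 + 6 \cdot 1\right) y = \left(2 + 6\right) y = 8 y$)
$g{\left(k \right)} = -89 - k$ ($g{\left(k \right)} = 8 \left(-8\right) - \left(k + 25\right) = -64 - \left(25 + k\right) = -89 - k$)
$\left(-74366 + g{\left(-222 \right)}\right) + 282883 = \left(-74366 - -133\right) + 282883 = \left(-74366 + \left(-89 + 222\right)\right) + 282883 = \left(-74366 + 133\right) + 282883 = -74233 + 282883 = 208650$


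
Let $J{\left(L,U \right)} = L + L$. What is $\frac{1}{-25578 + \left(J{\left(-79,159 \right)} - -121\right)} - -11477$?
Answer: $\frac{293983354}{25615} \approx 11477.0$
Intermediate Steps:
$J{\left(L,U \right)} = 2 L$
$\frac{1}{-25578 + \left(J{\left(-79,159 \right)} - -121\right)} - -11477 = \frac{1}{-25578 + \left(2 \left(-79\right) - -121\right)} - -11477 = \frac{1}{-25578 + \left(-158 + 121\right)} + 11477 = \frac{1}{-25578 - 37} + 11477 = \frac{1}{-25615} + 11477 = - \frac{1}{25615} + 11477 = \frac{293983354}{25615}$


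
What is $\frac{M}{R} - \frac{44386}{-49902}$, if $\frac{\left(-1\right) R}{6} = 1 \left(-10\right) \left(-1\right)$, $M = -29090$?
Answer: $\frac{8079513}{16634} \approx 485.72$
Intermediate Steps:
$R = -60$ ($R = - 6 \cdot 1 \left(-10\right) \left(-1\right) = - 6 \left(\left(-10\right) \left(-1\right)\right) = \left(-6\right) 10 = -60$)
$\frac{M}{R} - \frac{44386}{-49902} = - \frac{29090}{-60} - \frac{44386}{-49902} = \left(-29090\right) \left(- \frac{1}{60}\right) - - \frac{22193}{24951} = \frac{2909}{6} + \frac{22193}{24951} = \frac{8079513}{16634}$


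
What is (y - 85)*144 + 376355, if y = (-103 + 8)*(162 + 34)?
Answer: -2317165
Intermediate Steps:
y = -18620 (y = -95*196 = -18620)
(y - 85)*144 + 376355 = (-18620 - 85)*144 + 376355 = -18705*144 + 376355 = -2693520 + 376355 = -2317165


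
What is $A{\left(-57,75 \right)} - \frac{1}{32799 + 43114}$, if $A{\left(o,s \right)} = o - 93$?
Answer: $- \frac{11386951}{75913} \approx -150.0$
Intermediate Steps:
$A{\left(o,s \right)} = -93 + o$
$A{\left(-57,75 \right)} - \frac{1}{32799 + 43114} = \left(-93 - 57\right) - \frac{1}{32799 + 43114} = -150 - \frac{1}{75913} = - \frac{11386951}{75913}$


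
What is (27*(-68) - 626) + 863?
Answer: -1599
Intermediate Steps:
(27*(-68) - 626) + 863 = (-1836 - 626) + 863 = -2462 + 863 = -1599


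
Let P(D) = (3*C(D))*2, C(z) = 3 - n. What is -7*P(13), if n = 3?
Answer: 0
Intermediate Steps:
C(z) = 0 (C(z) = 3 - 1*3 = 3 - 3 = 0)
P(D) = 0 (P(D) = (3*0)*2 = 0*2 = 0)
-7*P(13) = -7*0 = 0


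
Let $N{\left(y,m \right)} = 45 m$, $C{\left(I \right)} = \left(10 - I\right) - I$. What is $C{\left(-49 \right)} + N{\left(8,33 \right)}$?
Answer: $1593$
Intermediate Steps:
$C{\left(I \right)} = 10 - 2 I$
$C{\left(-49 \right)} + N{\left(8,33 \right)} = \left(10 - -98\right) + 45 \cdot 33 = \left(10 + 98\right) + 1485 = 108 + 1485 = 1593$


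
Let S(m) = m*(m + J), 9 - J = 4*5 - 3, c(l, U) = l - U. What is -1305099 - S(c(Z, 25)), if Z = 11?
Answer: -1305407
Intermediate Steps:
J = -8 (J = 9 - (4*5 - 3) = 9 - (20 - 3) = 9 - 1*17 = 9 - 17 = -8)
S(m) = m*(-8 + m) (S(m) = m*(m - 8) = m*(-8 + m))
-1305099 - S(c(Z, 25)) = -1305099 - (11 - 1*25)*(-8 + (11 - 1*25)) = -1305099 - (11 - 25)*(-8 + (11 - 25)) = -1305099 - (-14)*(-8 - 14) = -1305099 - (-14)*(-22) = -1305099 - 1*308 = -1305099 - 308 = -1305407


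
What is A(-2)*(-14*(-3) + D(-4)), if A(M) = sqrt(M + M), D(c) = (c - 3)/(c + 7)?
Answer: 238*I/3 ≈ 79.333*I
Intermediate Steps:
D(c) = (-3 + c)/(7 + c)
A(M) = sqrt(2)*sqrt(M) (A(M) = sqrt(2*M) = sqrt(2)*sqrt(M))
A(-2)*(-14*(-3) + D(-4)) = (sqrt(2)*sqrt(-2))*(-14*(-3) + (-3 - 4)/(7 - 4)) = (sqrt(2)*(I*sqrt(2)))*(42 - 7/3) = (2*I)*(42 + (1/3)*(-7)) = (2*I)*(42 - 7/3) = (2*I)*(119/3) = 238*I/3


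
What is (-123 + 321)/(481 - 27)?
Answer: 99/227 ≈ 0.43612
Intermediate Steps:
(-123 + 321)/(481 - 27) = 198/454 = 198*(1/454) = 99/227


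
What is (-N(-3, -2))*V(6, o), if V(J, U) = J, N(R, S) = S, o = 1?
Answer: 12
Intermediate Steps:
(-N(-3, -2))*V(6, o) = -1*(-2)*6 = 2*6 = 12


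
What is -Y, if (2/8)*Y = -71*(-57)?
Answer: -16188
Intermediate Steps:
Y = 16188 (Y = 4*(-71*(-57)) = 4*4047 = 16188)
-Y = -1*16188 = -16188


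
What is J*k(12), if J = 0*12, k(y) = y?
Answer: 0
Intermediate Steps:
J = 0
J*k(12) = 0*12 = 0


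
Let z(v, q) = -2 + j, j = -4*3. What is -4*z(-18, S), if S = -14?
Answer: 56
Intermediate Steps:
j = -12
z(v, q) = -14 (z(v, q) = -2 - 12 = -14)
-4*z(-18, S) = -4*(-14) = -1*(-56) = 56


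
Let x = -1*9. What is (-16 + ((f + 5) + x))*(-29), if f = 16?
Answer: 116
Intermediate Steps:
x = -9
(-16 + ((f + 5) + x))*(-29) = (-16 + ((16 + 5) - 9))*(-29) = (-16 + (21 - 9))*(-29) = (-16 + 12)*(-29) = -4*(-29) = 116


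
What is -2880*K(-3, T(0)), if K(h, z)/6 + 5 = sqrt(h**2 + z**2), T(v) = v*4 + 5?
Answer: 86400 - 17280*sqrt(34) ≈ -14359.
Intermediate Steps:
T(v) = 5 + 4*v (T(v) = 4*v + 5 = 5 + 4*v)
K(h, z) = -30 + 6*sqrt(h**2 + z**2)
-2880*K(-3, T(0)) = -2880*(-30 + 6*sqrt((-3)**2 + (5 + 4*0)**2)) = -2880*(-30 + 6*sqrt(9 + (5 + 0)**2)) = -2880*(-30 + 6*sqrt(9 + 5**2)) = -2880*(-30 + 6*sqrt(9 + 25)) = -2880*(-30 + 6*sqrt(34)) = 86400 - 17280*sqrt(34)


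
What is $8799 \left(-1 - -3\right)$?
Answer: $17598$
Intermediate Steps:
$8799 \left(-1 - -3\right) = 8799 \left(-1 + 3\right) = 8799 \cdot 2 = 17598$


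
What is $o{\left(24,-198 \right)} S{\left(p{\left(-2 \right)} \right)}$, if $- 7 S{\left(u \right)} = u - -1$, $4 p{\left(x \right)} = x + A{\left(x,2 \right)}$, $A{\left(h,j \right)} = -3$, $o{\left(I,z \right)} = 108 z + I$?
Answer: $- \frac{5340}{7} \approx -762.86$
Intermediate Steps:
$o{\left(I,z \right)} = I + 108 z$
$p{\left(x \right)} = - \frac{3}{4} + \frac{x}{4}$ ($p{\left(x \right)} = \frac{x - 3}{4} = \frac{-3 + x}{4} = - \frac{3}{4} + \frac{x}{4}$)
$S{\left(u \right)} = - \frac{1}{7} - \frac{u}{7}$ ($S{\left(u \right)} = - \frac{u - -1}{7} = - \frac{u + 1}{7} = - \frac{1 + u}{7} = - \frac{1}{7} - \frac{u}{7}$)
$o{\left(24,-198 \right)} S{\left(p{\left(-2 \right)} \right)} = \left(24 + 108 \left(-198\right)\right) \left(- \frac{1}{7} - \frac{- \frac{3}{4} + \frac{1}{4} \left(-2\right)}{7}\right) = \left(24 - 21384\right) \left(- \frac{1}{7} - \frac{- \frac{3}{4} - \frac{1}{2}}{7}\right) = - 21360 \left(- \frac{1}{7} - - \frac{5}{28}\right) = - 21360 \left(- \frac{1}{7} + \frac{5}{28}\right) = \left(-21360\right) \frac{1}{28} = - \frac{5340}{7}$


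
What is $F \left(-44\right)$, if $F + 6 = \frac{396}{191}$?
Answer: $\frac{33000}{191} \approx 172.77$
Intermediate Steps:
$F = - \frac{750}{191}$ ($F = -6 + \frac{396}{191} = - \frac{750}{191} \approx -3.9267$)
$F \left(-44\right) = \left(- \frac{750}{191}\right) \left(-44\right) = \frac{33000}{191}$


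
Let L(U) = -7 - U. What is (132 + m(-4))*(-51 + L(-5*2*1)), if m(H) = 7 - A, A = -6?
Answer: -6960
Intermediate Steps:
m(H) = 13 (m(H) = 7 - 1*(-6) = 7 + 6 = 13)
(132 + m(-4))*(-51 + L(-5*2*1)) = (132 + 13)*(-51 + (-7 - (-5*2))) = 145*(-51 + (-7 - (-10))) = 145*(-51 + (-7 - 1*(-10))) = 145*(-51 + (-7 + 10)) = 145*(-51 + 3) = 145*(-48) = -6960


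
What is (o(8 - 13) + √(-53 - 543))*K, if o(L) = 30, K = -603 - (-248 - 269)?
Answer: -2580 - 172*I*√149 ≈ -2580.0 - 2099.5*I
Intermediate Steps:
K = -86 (K = -603 - 1*(-517) = -603 + 517 = -86)
(o(8 - 13) + √(-53 - 543))*K = (30 + √(-53 - 543))*(-86) = (30 + √(-596))*(-86) = (30 + 2*I*√149)*(-86) = -2580 - 172*I*√149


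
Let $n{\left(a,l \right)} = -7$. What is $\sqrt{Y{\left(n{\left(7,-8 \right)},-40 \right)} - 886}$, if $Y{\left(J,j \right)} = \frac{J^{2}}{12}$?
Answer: $\frac{i \sqrt{31749}}{6} \approx 29.697 i$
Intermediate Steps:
$Y{\left(J,j \right)} = \frac{J^{2}}{12}$ ($Y{\left(J,j \right)} = J^{2} \cdot \frac{1}{12} = \frac{J^{2}}{12}$)
$\sqrt{Y{\left(n{\left(7,-8 \right)},-40 \right)} - 886} = \sqrt{\frac{\left(-7\right)^{2}}{12} - 886} = \sqrt{\frac{1}{12} \cdot 49 - 886} = \sqrt{\frac{49}{12} - 886} = \sqrt{- \frac{10583}{12}} = \frac{i \sqrt{31749}}{6}$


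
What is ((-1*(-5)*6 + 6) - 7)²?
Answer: 841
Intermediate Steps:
((-1*(-5)*6 + 6) - 7)² = ((5*6 + 6) - 7)² = ((30 + 6) - 7)² = (36 - 7)² = 29² = 841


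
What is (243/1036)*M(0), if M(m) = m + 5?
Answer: 1215/1036 ≈ 1.1728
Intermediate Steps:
M(m) = 5 + m
(243/1036)*M(0) = (243/1036)*(5 + 0) = (243*(1/1036))*5 = (243/1036)*5 = 1215/1036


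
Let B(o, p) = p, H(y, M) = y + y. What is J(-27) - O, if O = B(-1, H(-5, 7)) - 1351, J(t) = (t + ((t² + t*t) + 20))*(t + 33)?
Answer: 10067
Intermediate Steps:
H(y, M) = 2*y
J(t) = (33 + t)*(20 + t + 2*t²) (J(t) = (t + ((t² + t²) + 20))*(33 + t) = (t + (2*t² + 20))*(33 + t) = (t + (20 + 2*t²))*(33 + t) = (20 + t + 2*t²)*(33 + t) = (33 + t)*(20 + t + 2*t²))
O = -1361 (O = 2*(-5) - 1351 = -10 - 1351 = -1361)
J(-27) - O = (660 + 2*(-27)³ + 53*(-27) + 67*(-27)²) - 1*(-1361) = (660 + 2*(-19683) - 1431 + 67*729) + 1361 = (660 - 39366 - 1431 + 48843) + 1361 = 8706 + 1361 = 10067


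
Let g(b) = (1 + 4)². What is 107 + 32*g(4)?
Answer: 907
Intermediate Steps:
g(b) = 25 (g(b) = 5² = 25)
107 + 32*g(4) = 107 + 32*25 = 107 + 800 = 907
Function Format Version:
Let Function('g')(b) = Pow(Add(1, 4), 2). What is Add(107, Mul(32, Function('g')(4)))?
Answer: 907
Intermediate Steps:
Function('g')(b) = 25 (Function('g')(b) = Pow(5, 2) = 25)
Add(107, Mul(32, Function('g')(4))) = Add(107, Mul(32, 25)) = Add(107, 800) = 907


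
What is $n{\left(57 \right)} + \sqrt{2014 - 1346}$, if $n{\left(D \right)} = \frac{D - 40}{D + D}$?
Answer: $\frac{17}{114} + 2 \sqrt{167} \approx 25.995$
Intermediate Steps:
$n{\left(D \right)} = \frac{-40 + D}{2 D}$
$n{\left(57 \right)} + \sqrt{2014 - 1346} = \frac{-40 + 57}{2 \cdot 57} + \sqrt{2014 - 1346} = \frac{1}{2} \cdot \frac{1}{57} \cdot 17 + \sqrt{668} = \frac{17}{114} + 2 \sqrt{167}$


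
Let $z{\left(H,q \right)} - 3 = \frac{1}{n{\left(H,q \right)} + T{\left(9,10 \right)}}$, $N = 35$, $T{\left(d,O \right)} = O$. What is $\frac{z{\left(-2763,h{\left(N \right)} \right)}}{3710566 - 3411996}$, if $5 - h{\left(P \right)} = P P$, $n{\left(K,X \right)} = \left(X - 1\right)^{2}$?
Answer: $\frac{2236277}{222561691535} \approx 1.0048 \cdot 10^{-5}$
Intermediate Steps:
$n{\left(K,X \right)} = \left(-1 + X\right)^{2}$
$h{\left(P \right)} = 5 - P^{2}$ ($h{\left(P \right)} = 5 - P P = 5 - P^{2}$)
$z{\left(H,q \right)} = 3 + \frac{1}{10 + \left(-1 + q\right)^{2}}$ ($z{\left(H,q \right)} = 3 + \frac{1}{\left(-1 + q\right)^{2} + 10} = 3 + \frac{1}{10 + \left(-1 + q\right)^{2}}$)
$\frac{z{\left(-2763,h{\left(N \right)} \right)}}{3710566 - 3411996} = \frac{\frac{1}{10 + \left(-1 + \left(5 - 35^{2}\right)\right)^{2}} \left(31 + 3 \left(-1 + \left(5 - 35^{2}\right)\right)^{2}\right)}{3710566 - 3411996} = \frac{\frac{1}{10 + \left(-1 + \left(5 - 1225\right)\right)^{2}} \left(31 + 3 \left(-1 + \left(5 - 1225\right)\right)^{2}\right)}{3710566 - 3411996} = \frac{\frac{1}{10 + \left(-1 + \left(5 - 1225\right)\right)^{2}} \left(31 + 3 \left(-1 + \left(5 - 1225\right)\right)^{2}\right)}{298570} = \frac{31 + 3 \left(-1 - 1220\right)^{2}}{10 + \left(-1 - 1220\right)^{2}} \cdot \frac{1}{298570} = \frac{31 + 3 \left(-1221\right)^{2}}{10 + \left(-1221\right)^{2}} \cdot \frac{1}{298570} = \frac{31 + 3 \cdot 1490841}{10 + 1490841} \cdot \frac{1}{298570} = \frac{31 + 4472523}{1490851} \cdot \frac{1}{298570} = \frac{1}{1490851} \cdot 4472554 \cdot \frac{1}{298570} = \frac{4472554}{1490851} \cdot \frac{1}{298570} = \frac{2236277}{222561691535}$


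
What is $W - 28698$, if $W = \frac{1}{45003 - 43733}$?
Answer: $- \frac{36446459}{1270} \approx -28698.0$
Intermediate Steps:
$W = \frac{1}{1270} \approx 0.0007874$
$W - 28698 = \frac{1}{1270} - 28698 = - \frac{36446459}{1270}$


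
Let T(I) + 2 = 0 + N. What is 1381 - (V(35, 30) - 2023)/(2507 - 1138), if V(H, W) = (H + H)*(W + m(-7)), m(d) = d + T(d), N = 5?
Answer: 1890792/1369 ≈ 1381.1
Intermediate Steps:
T(I) = 3 (T(I) = -2 + (0 + 5) = -2 + 5 = 3)
m(d) = 3 + d (m(d) = d + 3 = 3 + d)
V(H, W) = 2*H*(-4 + W) (V(H, W) = (H + H)*(W + (3 - 7)) = (2*H)*(W - 4) = (2*H)*(-4 + W) = 2*H*(-4 + W))
1381 - (V(35, 30) - 2023)/(2507 - 1138) = 1381 - (2*35*(-4 + 30) - 2023)/(2507 - 1138) = 1381 - (2*35*26 - 2023)/1369 = 1381 - (1820 - 2023)/1369 = 1381 - (-203)/1369 = 1381 - 1*(-203/1369) = 1381 + 203/1369 = 1890792/1369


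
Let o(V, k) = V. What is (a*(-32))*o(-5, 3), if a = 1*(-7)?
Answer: -1120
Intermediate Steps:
a = -7
(a*(-32))*o(-5, 3) = -7*(-32)*(-5) = 224*(-5) = -1120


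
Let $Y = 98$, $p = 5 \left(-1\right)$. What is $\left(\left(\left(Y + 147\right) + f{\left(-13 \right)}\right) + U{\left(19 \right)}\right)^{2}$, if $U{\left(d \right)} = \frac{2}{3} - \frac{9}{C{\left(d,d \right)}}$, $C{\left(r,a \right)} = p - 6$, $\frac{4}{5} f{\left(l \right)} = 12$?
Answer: $\frac{74459641}{1089} \approx 68374.0$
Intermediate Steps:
$p = -5$
$f{\left(l \right)} = 15$ ($f{\left(l \right)} = \frac{5}{4} \cdot 12 = 15$)
$C{\left(r,a \right)} = -11$ ($C{\left(r,a \right)} = -5 - 6 = -11$)
$U{\left(d \right)} = \frac{49}{33}$ ($U{\left(d \right)} = \frac{2}{3} - \frac{9}{-11} = 2 \cdot \frac{1}{3} - - \frac{9}{11} = \frac{2}{3} + \frac{9}{11} = \frac{49}{33}$)
$\left(\left(\left(Y + 147\right) + f{\left(-13 \right)}\right) + U{\left(19 \right)}\right)^{2} = \left(\left(\left(98 + 147\right) + 15\right) + \frac{49}{33}\right)^{2} = \left(\left(245 + 15\right) + \frac{49}{33}\right)^{2} = \left(260 + \frac{49}{33}\right)^{2} = \left(\frac{8629}{33}\right)^{2} = \frac{74459641}{1089}$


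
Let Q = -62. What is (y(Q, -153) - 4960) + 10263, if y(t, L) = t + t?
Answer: 5179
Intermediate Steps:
y(t, L) = 2*t
(y(Q, -153) - 4960) + 10263 = (2*(-62) - 4960) + 10263 = (-124 - 4960) + 10263 = -5084 + 10263 = 5179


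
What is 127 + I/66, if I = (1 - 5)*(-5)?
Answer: 4201/33 ≈ 127.30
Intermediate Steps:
I = 20 (I = -4*(-5) = 20)
127 + I/66 = 127 + 20/66 = 127 + (1/66)*20 = 127 + 10/33 = 4201/33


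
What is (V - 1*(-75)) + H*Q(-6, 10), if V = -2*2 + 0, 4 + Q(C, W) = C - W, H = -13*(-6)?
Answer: -1489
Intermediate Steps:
H = 78
Q(C, W) = -4 + C - W (Q(C, W) = -4 + (C - W) = -4 + C - W)
V = -4 (V = -4 + 0 = -4)
(V - 1*(-75)) + H*Q(-6, 10) = (-4 - 1*(-75)) + 78*(-4 - 6 - 1*10) = (-4 + 75) + 78*(-4 - 6 - 10) = 71 + 78*(-20) = 71 - 1560 = -1489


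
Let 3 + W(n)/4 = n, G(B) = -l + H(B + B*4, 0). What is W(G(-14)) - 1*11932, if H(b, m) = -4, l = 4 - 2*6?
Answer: -11928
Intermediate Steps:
l = -8 (l = 4 - 12 = -8)
G(B) = 4 (G(B) = -1*(-8) - 4 = 8 - 4 = 4)
W(n) = -12 + 4*n
W(G(-14)) - 1*11932 = (-12 + 4*4) - 1*11932 = (-12 + 16) - 11932 = 4 - 11932 = -11928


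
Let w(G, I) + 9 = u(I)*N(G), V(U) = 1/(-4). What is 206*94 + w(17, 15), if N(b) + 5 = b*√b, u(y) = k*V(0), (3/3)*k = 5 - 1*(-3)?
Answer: 19365 - 34*√17 ≈ 19225.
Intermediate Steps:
V(U) = -¼
k = 8 (k = 5 - 1*(-3) = 5 + 3 = 8)
u(y) = -2 (u(y) = 8*(-¼) = -2)
N(b) = -5 + b^(3/2) (N(b) = -5 + b*√b = -5 + b^(3/2))
w(G, I) = 1 - 2*G^(3/2) (w(G, I) = -9 - 2*(-5 + G^(3/2)) = -9 + (10 - 2*G^(3/2)) = 1 - 2*G^(3/2))
206*94 + w(17, 15) = 206*94 + (1 - 34*√17) = 19364 + (1 - 34*√17) = 19365 - 34*√17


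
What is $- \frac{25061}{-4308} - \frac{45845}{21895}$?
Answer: $\frac{70242067}{18864732} \approx 3.7235$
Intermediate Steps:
$- \frac{25061}{-4308} - \frac{45845}{21895} = \left(-25061\right) \left(- \frac{1}{4308}\right) - \frac{9169}{4379} = \frac{25061}{4308} - \frac{9169}{4379} = \frac{70242067}{18864732}$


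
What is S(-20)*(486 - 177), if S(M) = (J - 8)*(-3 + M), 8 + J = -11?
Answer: 191889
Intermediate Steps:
J = -19 (J = -8 - 11 = -19)
S(M) = 81 - 27*M (S(M) = (-19 - 8)*(-3 + M) = -27*(-3 + M) = 81 - 27*M)
S(-20)*(486 - 177) = (81 - 27*(-20))*(486 - 177) = (81 + 540)*309 = 621*309 = 191889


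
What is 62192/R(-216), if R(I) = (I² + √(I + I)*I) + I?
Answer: 128570/96903 + 2392*I*√3/32301 ≈ 1.3268 + 0.12826*I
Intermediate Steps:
R(I) = I + I² + √2*I^(3/2) (R(I) = (I² + √(2*I)*I) + I = (I² + (√2*√I)*I) + I = (I² + √2*I^(3/2)) + I = I + I² + √2*I^(3/2))
62192/R(-216) = 62192/(-216 + (-216)² + √2*(-216)^(3/2)) = 62192/(-216 + 46656 + √2*(-1296*I*√6)) = 62192/(-216 + 46656 - 2592*I*√3) = 62192/(46440 - 2592*I*√3)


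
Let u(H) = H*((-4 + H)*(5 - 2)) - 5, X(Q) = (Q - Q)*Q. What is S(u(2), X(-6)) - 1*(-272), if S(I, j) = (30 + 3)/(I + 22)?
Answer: 1393/5 ≈ 278.60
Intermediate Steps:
X(Q) = 0 (X(Q) = 0*Q = 0)
u(H) = -5 + H*(-12 + 3*H) (u(H) = H*((-4 + H)*3) - 5 = H*(-12 + 3*H) - 5 = -5 + H*(-12 + 3*H))
S(I, j) = 33/(22 + I)
S(u(2), X(-6)) - 1*(-272) = 33/(22 + (-5 - 12*2 + 3*2**2)) - 1*(-272) = 33/(22 + (-5 - 24 + 3*4)) + 272 = 33/(22 + (-5 - 24 + 12)) + 272 = 33/(22 - 17) + 272 = 33/5 + 272 = 1393/5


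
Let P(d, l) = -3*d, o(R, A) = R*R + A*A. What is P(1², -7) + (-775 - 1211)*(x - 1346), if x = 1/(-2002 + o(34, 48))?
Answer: 649575848/243 ≈ 2.6732e+6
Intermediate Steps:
o(R, A) = A² + R² (o(R, A) = R² + A² = A² + R²)
x = 1/1458 (x = 1/(-2002 + (48² + 34²)) = 1/(-2002 + (2304 + 1156)) = 1/(-2002 + 3460) = 1/1458 ≈ 0.00068587)
P(1², -7) + (-775 - 1211)*(x - 1346) = -3*1² + (-775 - 1211)*(1/1458 - 1346) = -3*1 - 1986*(-1962467/1458) = -3 + 649576577/243 = 649575848/243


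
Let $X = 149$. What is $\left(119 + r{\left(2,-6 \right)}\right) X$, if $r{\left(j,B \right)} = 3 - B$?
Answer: $19072$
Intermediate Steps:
$\left(119 + r{\left(2,-6 \right)}\right) X = \left(119 + \left(3 - -6\right)\right) 149 = \left(119 + \left(3 + 6\right)\right) 149 = \left(119 + 9\right) 149 = 128 \cdot 149 = 19072$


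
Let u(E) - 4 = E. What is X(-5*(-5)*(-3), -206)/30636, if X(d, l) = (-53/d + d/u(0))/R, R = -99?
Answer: 5413/909889200 ≈ 5.9491e-6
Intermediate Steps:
u(E) = 4 + E
X(d, l) = -d/396 + 53/(99*d) (X(d, l) = (-53/d + d/(4 + 0))/(-99) = (-53/d + d/4)*(-1/99) = -d/396 + 53/(99*d))
X(-5*(-5)*(-3), -206)/30636 = ((212 - (-5*(-5)*(-3))²)/(396*((-5*(-5)*(-3)))))/30636 = ((212 - (25*(-3))²)/(396*((25*(-3)))))*(1/30636) = ((1/396)*(212 - 1*(-75)²)/(-75))*(1/30636) = ((1/396)*(-1/75)*(212 - 1*5625))*(1/30636) = ((1/396)*(-1/75)*(212 - 5625))*(1/30636) = ((1/396)*(-1/75)*(-5413))*(1/30636) = (5413/29700)*(1/30636) = 5413/909889200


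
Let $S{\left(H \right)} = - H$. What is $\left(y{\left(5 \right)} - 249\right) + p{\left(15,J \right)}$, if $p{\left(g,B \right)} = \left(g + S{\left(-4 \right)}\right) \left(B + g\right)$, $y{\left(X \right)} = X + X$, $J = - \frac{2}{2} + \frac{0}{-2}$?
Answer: $27$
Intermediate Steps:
$J = -1$ ($J = \left(-2\right) \frac{1}{2} + 0 \left(- \frac{1}{2}\right) = -1 + 0 = -1$)
$y{\left(X \right)} = 2 X$
$p{\left(g,B \right)} = \left(4 + g\right) \left(B + g\right)$ ($p{\left(g,B \right)} = \left(g - -4\right) \left(B + g\right) = \left(g + 4\right) \left(B + g\right) = \left(4 + g\right) \left(B + g\right)$)
$\left(y{\left(5 \right)} - 249\right) + p{\left(15,J \right)} = \left(2 \cdot 5 - 249\right) + \left(15^{2} + 4 \left(-1\right) + 4 \cdot 15 - 15\right) = \left(10 - 249\right) + \left(225 - 4 + 60 - 15\right) = -239 + 266 = 27$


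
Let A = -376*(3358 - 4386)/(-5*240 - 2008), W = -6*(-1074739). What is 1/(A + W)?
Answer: 401/2585773718 ≈ 1.5508e-7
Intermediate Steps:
W = 6448434
A = -48316/401 (A = -(-386528)/(-1200 - 2008) = -(-386528)/(-3208) = -(-386528)*(-1)/3208 = -376*257/802 = -48316/401 ≈ -120.49)
1/(A + W) = 1/(-48316/401 + 6448434) = 1/(2585773718/401) = 401/2585773718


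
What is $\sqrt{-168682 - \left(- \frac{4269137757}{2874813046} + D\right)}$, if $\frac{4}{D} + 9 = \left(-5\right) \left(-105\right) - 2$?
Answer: $\frac{i \sqrt{1879119152373030619621012466}}{105546707546} \approx 410.71 i$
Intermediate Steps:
$D = \frac{2}{257}$ ($D = \frac{4}{-9 - -523} = \frac{4}{-9 + \left(525 - 2\right)} = \frac{4}{-9 + 523} = \frac{4}{514} = 4 \cdot \frac{1}{514} = \frac{2}{257} \approx 0.0077821$)
$\sqrt{-168682 - \left(- \frac{4269137757}{2874813046} + D\right)} = \sqrt{-168682 + \left(\left(\frac{52309}{29351} - \frac{29107}{97946}\right) - \frac{2}{257}\right)} = \sqrt{-168682 + \left(\frac{4269137757}{2874813046} - \frac{2}{257}\right)} = \sqrt{-168682 + \frac{1091418777457}{738826952822}} = \sqrt{- \frac{124625716637143147}{738826952822}} = \frac{i \sqrt{1879119152373030619621012466}}{105546707546}$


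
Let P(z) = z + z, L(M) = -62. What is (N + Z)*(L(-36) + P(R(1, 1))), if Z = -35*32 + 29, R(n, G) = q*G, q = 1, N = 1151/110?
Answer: 713154/11 ≈ 64832.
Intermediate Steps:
N = 1151/110 (N = 1151*(1/110) = 1151/110 ≈ 10.464)
R(n, G) = G (R(n, G) = 1*G = G)
Z = -1091 (Z = -1120 + 29 = -1091)
P(z) = 2*z
(N + Z)*(L(-36) + P(R(1, 1))) = (1151/110 - 1091)*(-62 + 2*1) = -118859*(-62 + 2)/110 = -118859/110*(-60) = 713154/11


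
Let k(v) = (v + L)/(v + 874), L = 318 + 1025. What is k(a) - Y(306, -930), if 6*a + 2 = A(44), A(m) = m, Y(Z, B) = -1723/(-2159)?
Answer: 1396687/1902079 ≈ 0.73429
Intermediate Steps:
Y(Z, B) = 1723/2159 (Y(Z, B) = -1723*(-1/2159) = 1723/2159)
a = 7 (a = -1/3 + (1/6)*44 = -1/3 + 22/3 = 7)
L = 1343
k(v) = (1343 + v)/(874 + v) (k(v) = (v + 1343)/(v + 874) = (1343 + v)/(874 + v))
k(a) - Y(306, -930) = (1343 + 7)/(874 + 7) - 1*1723/2159 = 1350/881 - 1723/2159 = 1396687/1902079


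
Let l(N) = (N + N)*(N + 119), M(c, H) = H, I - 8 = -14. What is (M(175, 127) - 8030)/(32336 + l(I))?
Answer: -7903/30980 ≈ -0.25510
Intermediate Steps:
I = -6 (I = 8 - 14 = -6)
l(N) = 2*N*(119 + N) (l(N) = (2*N)*(119 + N) = 2*N*(119 + N))
(M(175, 127) - 8030)/(32336 + l(I)) = (127 - 8030)/(32336 + 2*(-6)*(119 - 6)) = -7903/(32336 + 2*(-6)*113) = -7903/(32336 - 1356) = -7903/30980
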